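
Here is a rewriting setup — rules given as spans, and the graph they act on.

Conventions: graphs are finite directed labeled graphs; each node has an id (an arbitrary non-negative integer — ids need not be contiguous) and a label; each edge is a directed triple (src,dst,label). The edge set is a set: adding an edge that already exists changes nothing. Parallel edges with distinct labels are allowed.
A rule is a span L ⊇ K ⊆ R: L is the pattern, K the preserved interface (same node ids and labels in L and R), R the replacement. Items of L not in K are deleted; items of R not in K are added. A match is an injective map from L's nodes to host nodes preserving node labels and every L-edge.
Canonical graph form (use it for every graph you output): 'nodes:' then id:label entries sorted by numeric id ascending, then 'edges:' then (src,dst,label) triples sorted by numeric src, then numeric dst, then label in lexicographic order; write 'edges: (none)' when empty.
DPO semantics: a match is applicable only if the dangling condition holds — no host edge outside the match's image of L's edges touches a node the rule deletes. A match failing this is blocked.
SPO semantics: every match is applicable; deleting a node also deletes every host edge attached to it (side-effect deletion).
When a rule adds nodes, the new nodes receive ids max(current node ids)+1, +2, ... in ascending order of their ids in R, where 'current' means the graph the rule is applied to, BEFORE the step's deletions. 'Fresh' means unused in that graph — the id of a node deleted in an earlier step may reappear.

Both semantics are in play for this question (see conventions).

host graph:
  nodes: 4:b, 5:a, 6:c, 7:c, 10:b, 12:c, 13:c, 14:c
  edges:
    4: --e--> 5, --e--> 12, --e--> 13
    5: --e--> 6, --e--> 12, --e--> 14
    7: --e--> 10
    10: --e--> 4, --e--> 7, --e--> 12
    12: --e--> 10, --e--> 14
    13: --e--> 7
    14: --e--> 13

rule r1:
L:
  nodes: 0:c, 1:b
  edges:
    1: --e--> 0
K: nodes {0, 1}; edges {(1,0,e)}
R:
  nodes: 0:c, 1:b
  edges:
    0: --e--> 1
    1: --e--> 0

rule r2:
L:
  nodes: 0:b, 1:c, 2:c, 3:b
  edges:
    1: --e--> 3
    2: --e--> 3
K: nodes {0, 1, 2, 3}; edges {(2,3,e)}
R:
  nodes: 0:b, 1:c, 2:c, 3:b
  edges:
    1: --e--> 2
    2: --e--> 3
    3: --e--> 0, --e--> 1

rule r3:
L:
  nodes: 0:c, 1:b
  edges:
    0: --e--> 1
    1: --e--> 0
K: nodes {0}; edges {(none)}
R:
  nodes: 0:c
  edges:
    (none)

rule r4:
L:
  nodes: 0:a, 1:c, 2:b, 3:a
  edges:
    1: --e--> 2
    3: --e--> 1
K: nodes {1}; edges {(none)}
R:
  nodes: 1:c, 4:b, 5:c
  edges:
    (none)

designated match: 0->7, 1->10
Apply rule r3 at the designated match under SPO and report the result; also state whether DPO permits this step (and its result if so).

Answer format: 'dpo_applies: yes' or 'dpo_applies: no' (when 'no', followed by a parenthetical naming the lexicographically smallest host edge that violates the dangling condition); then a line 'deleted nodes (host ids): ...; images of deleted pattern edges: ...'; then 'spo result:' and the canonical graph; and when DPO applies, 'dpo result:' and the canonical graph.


dpo_applies: no
(the rule deletes node 10, which keeps host edge (10,4,e) outside the match image — the dangling condition fails, DPO blocks; SPO proceeds and side-deletes such edges)
deleted nodes (host ids): 10; images of deleted pattern edges: (7,10,e); (10,7,e)
spo result:
nodes: 4:b, 5:a, 6:c, 7:c, 12:c, 13:c, 14:c
edges: (4,5,e); (4,12,e); (4,13,e); (5,6,e); (5,12,e); (5,14,e); (12,14,e); (13,7,e); (14,13,e)


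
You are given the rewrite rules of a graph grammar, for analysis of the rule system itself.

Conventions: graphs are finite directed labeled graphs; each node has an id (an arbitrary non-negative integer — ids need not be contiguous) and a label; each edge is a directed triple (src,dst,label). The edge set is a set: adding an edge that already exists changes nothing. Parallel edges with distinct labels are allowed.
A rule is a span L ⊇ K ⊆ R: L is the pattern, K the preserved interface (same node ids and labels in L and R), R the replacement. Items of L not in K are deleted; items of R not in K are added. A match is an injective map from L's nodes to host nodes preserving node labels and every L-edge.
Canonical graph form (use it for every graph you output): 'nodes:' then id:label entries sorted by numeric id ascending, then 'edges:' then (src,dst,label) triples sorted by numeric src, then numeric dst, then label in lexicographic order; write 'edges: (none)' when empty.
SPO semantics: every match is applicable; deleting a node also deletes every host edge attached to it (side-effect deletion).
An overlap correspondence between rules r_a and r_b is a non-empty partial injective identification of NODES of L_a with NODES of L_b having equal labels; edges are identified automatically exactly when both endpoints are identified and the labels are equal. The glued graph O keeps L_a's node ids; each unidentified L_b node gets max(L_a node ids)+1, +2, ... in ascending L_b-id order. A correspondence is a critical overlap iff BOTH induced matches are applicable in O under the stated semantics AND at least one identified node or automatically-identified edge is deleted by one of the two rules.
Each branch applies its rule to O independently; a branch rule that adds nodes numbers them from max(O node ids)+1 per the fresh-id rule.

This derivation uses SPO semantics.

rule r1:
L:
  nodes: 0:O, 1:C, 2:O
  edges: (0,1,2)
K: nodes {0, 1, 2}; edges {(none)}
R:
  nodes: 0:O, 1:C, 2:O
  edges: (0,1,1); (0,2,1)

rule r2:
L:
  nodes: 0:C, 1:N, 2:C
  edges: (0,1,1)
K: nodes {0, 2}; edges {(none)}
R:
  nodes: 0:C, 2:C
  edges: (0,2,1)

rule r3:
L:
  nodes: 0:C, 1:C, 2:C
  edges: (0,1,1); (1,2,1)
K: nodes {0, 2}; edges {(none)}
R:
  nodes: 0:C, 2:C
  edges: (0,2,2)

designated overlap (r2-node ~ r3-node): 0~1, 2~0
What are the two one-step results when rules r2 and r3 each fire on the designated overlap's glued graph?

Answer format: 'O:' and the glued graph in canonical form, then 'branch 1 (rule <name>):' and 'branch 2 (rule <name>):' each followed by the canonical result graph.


O:
nodes: 0:C, 1:N, 2:C, 3:C
edges: (0,1,1); (0,3,1); (2,0,1)
branch 1 (rule r2):
nodes: 0:C, 2:C, 3:C
edges: (0,2,1); (0,3,1); (2,0,1)
branch 2 (rule r3):
nodes: 1:N, 2:C, 3:C
edges: (2,3,2)


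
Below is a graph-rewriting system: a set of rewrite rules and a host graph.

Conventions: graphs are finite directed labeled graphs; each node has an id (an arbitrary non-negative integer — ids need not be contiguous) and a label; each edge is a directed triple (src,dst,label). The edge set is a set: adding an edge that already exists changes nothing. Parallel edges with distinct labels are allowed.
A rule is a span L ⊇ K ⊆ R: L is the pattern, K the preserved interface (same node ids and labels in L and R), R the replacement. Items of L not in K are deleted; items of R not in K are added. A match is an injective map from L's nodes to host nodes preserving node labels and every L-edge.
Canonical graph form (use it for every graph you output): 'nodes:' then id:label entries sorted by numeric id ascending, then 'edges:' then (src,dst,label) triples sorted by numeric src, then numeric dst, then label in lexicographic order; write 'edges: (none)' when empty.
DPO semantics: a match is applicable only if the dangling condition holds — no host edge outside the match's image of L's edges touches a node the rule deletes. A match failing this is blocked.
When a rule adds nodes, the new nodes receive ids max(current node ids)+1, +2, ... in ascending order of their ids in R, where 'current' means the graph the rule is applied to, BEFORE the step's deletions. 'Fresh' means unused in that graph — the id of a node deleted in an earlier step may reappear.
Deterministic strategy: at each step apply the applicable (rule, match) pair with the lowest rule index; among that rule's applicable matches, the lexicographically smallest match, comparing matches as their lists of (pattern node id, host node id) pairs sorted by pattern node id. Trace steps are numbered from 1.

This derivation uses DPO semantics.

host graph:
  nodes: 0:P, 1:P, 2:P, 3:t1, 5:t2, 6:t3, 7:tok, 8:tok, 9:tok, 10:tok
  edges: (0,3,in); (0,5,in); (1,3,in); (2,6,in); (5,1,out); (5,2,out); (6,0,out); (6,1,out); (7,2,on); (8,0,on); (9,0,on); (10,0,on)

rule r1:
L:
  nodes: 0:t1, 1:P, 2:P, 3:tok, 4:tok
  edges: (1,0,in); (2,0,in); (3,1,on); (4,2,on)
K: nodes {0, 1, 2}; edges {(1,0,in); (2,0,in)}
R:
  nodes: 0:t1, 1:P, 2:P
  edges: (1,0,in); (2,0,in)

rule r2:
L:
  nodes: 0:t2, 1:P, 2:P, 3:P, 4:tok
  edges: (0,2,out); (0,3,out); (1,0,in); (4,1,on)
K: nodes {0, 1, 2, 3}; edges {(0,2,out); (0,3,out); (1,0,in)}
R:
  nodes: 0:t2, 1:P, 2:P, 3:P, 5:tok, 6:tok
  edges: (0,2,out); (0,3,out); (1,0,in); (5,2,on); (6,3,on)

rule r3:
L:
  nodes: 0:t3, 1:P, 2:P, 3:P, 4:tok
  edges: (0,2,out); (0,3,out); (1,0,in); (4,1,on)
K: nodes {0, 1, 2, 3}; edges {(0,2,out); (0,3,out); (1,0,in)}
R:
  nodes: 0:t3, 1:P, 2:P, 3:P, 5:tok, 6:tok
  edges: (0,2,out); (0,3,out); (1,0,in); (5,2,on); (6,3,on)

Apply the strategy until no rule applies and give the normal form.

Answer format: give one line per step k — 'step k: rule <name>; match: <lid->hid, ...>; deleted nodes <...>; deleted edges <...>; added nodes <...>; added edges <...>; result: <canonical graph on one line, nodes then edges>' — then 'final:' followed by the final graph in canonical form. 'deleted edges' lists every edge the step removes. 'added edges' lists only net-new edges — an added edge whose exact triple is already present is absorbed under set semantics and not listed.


step 1: rule r2; match: 0->5, 1->0, 2->1, 3->2, 4->8; deleted nodes 8; deleted edges (8,0,on); added nodes 11, 12; added edges (11,1,on); (12,2,on); result: nodes: 0:P, 1:P, 2:P, 3:t1, 5:t2, 6:t3, 7:tok, 9:tok, 10:tok, 11:tok, 12:tok edges: (0,3,in); (0,5,in); (1,3,in); (2,6,in); (5,1,out); (5,2,out); (6,0,out); (6,1,out); (7,2,on); (9,0,on); (10,0,on); (11,1,on); (12,2,on)
step 2: rule r1; match: 0->3, 1->0, 2->1, 3->9, 4->11; deleted nodes 9, 11; deleted edges (9,0,on); (11,1,on); added nodes (none); added edges (none); result: nodes: 0:P, 1:P, 2:P, 3:t1, 5:t2, 6:t3, 7:tok, 10:tok, 12:tok edges: (0,3,in); (0,5,in); (1,3,in); (2,6,in); (5,1,out); (5,2,out); (6,0,out); (6,1,out); (7,2,on); (10,0,on); (12,2,on)
step 3: rule r2; match: 0->5, 1->0, 2->1, 3->2, 4->10; deleted nodes 10; deleted edges (10,0,on); added nodes 13, 14; added edges (13,1,on); (14,2,on); result: nodes: 0:P, 1:P, 2:P, 3:t1, 5:t2, 6:t3, 7:tok, 12:tok, 13:tok, 14:tok edges: (0,3,in); (0,5,in); (1,3,in); (2,6,in); (5,1,out); (5,2,out); (6,0,out); (6,1,out); (7,2,on); (12,2,on); (13,1,on); (14,2,on)
step 4: rule r3; match: 0->6, 1->2, 2->0, 3->1, 4->7; deleted nodes 7; deleted edges (7,2,on); added nodes 15, 16; added edges (15,0,on); (16,1,on); result: nodes: 0:P, 1:P, 2:P, 3:t1, 5:t2, 6:t3, 12:tok, 13:tok, 14:tok, 15:tok, 16:tok edges: (0,3,in); (0,5,in); (1,3,in); (2,6,in); (5,1,out); (5,2,out); (6,0,out); (6,1,out); (12,2,on); (13,1,on); (14,2,on); (15,0,on); (16,1,on)
step 5: rule r1; match: 0->3, 1->0, 2->1, 3->15, 4->13; deleted nodes 13, 15; deleted edges (13,1,on); (15,0,on); added nodes (none); added edges (none); result: nodes: 0:P, 1:P, 2:P, 3:t1, 5:t2, 6:t3, 12:tok, 14:tok, 16:tok edges: (0,3,in); (0,5,in); (1,3,in); (2,6,in); (5,1,out); (5,2,out); (6,0,out); (6,1,out); (12,2,on); (14,2,on); (16,1,on)
step 6: rule r3; match: 0->6, 1->2, 2->0, 3->1, 4->12; deleted nodes 12; deleted edges (12,2,on); added nodes 17, 18; added edges (17,0,on); (18,1,on); result: nodes: 0:P, 1:P, 2:P, 3:t1, 5:t2, 6:t3, 14:tok, 16:tok, 17:tok, 18:tok edges: (0,3,in); (0,5,in); (1,3,in); (2,6,in); (5,1,out); (5,2,out); (6,0,out); (6,1,out); (14,2,on); (16,1,on); (17,0,on); (18,1,on)
step 7: rule r1; match: 0->3, 1->0, 2->1, 3->17, 4->16; deleted nodes 16, 17; deleted edges (16,1,on); (17,0,on); added nodes (none); added edges (none); result: nodes: 0:P, 1:P, 2:P, 3:t1, 5:t2, 6:t3, 14:tok, 18:tok edges: (0,3,in); (0,5,in); (1,3,in); (2,6,in); (5,1,out); (5,2,out); (6,0,out); (6,1,out); (14,2,on); (18,1,on)
step 8: rule r3; match: 0->6, 1->2, 2->0, 3->1, 4->14; deleted nodes 14; deleted edges (14,2,on); added nodes 19, 20; added edges (19,0,on); (20,1,on); result: nodes: 0:P, 1:P, 2:P, 3:t1, 5:t2, 6:t3, 18:tok, 19:tok, 20:tok edges: (0,3,in); (0,5,in); (1,3,in); (2,6,in); (5,1,out); (5,2,out); (6,0,out); (6,1,out); (18,1,on); (19,0,on); (20,1,on)
step 9: rule r1; match: 0->3, 1->0, 2->1, 3->19, 4->18; deleted nodes 18, 19; deleted edges (18,1,on); (19,0,on); added nodes (none); added edges (none); result: nodes: 0:P, 1:P, 2:P, 3:t1, 5:t2, 6:t3, 20:tok edges: (0,3,in); (0,5,in); (1,3,in); (2,6,in); (5,1,out); (5,2,out); (6,0,out); (6,1,out); (20,1,on)
final:
nodes: 0:P, 1:P, 2:P, 3:t1, 5:t2, 6:t3, 20:tok
edges: (0,3,in); (0,5,in); (1,3,in); (2,6,in); (5,1,out); (5,2,out); (6,0,out); (6,1,out); (20,1,on)


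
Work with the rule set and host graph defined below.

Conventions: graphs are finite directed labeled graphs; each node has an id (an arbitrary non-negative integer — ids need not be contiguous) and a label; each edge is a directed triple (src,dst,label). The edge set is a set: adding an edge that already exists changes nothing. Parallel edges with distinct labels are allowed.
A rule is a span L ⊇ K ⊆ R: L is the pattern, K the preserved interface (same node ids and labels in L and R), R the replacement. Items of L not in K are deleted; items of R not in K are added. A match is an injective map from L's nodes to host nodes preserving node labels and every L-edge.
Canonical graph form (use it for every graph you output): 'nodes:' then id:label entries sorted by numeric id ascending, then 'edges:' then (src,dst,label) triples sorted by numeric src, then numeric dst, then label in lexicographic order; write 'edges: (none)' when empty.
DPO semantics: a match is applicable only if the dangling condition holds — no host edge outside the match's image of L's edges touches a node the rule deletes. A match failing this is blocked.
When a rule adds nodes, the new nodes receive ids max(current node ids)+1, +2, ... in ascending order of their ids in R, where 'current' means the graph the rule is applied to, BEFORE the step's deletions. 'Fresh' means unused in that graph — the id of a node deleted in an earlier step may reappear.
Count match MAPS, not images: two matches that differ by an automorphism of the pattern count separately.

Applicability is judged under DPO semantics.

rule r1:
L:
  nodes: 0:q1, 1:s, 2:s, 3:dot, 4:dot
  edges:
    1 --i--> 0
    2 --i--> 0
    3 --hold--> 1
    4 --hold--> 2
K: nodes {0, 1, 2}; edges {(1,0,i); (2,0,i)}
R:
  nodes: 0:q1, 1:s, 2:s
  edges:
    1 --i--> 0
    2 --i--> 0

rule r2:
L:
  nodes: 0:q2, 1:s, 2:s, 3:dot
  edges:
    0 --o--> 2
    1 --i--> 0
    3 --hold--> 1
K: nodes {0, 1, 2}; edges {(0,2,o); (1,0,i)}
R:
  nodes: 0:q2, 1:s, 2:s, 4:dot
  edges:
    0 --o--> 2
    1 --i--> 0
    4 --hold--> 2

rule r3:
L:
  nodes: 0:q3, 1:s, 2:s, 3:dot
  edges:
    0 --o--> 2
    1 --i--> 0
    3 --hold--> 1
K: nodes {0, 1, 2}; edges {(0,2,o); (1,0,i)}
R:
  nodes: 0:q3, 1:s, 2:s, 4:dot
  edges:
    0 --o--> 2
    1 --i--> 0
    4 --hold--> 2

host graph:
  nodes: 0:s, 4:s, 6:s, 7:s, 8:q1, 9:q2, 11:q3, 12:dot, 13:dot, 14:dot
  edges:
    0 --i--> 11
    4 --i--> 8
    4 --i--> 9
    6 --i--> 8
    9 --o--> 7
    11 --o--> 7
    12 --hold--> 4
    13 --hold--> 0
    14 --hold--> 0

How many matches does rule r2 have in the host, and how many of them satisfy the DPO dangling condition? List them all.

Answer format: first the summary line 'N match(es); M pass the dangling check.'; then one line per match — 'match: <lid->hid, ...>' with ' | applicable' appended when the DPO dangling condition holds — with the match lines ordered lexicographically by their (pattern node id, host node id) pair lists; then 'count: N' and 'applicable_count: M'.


1 match(es); 1 pass the dangling check.
match: 0->9, 1->4, 2->7, 3->12 | applicable
count: 1
applicable_count: 1


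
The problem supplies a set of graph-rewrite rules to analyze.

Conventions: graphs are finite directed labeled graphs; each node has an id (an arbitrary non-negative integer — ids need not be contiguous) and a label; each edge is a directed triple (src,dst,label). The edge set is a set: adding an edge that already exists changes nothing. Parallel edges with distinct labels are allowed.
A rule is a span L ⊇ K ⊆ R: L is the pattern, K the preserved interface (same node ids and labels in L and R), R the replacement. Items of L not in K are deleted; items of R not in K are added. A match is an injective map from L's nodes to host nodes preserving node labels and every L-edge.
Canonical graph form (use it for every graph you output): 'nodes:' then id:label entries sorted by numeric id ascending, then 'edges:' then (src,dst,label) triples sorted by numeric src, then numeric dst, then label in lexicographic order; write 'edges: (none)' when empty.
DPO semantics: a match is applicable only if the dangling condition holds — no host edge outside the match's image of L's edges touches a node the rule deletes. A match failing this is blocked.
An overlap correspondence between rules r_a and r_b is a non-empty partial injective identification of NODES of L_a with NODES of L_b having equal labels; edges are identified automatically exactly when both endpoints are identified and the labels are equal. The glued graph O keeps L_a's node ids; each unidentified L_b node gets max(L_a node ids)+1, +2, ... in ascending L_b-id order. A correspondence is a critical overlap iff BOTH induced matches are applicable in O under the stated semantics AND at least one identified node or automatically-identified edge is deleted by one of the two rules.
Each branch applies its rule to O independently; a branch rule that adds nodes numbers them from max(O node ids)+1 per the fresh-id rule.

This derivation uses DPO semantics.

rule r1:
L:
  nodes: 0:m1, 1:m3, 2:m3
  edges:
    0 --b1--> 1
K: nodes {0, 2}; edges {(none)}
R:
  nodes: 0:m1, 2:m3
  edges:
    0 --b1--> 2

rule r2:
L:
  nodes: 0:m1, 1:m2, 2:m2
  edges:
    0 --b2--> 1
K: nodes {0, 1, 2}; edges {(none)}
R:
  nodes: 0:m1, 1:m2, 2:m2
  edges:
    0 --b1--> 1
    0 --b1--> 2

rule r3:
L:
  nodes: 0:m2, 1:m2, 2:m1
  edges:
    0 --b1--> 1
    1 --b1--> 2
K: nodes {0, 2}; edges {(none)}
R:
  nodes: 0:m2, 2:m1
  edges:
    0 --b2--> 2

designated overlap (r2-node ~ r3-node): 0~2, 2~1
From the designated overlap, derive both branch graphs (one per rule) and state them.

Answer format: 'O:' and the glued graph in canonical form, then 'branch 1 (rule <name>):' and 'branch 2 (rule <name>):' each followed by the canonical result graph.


O:
nodes: 0:m1, 1:m2, 2:m2, 3:m2
edges: (0,1,b2); (2,0,b1); (3,2,b1)
branch 1 (rule r2):
nodes: 0:m1, 1:m2, 2:m2, 3:m2
edges: (0,1,b1); (0,2,b1); (2,0,b1); (3,2,b1)
branch 2 (rule r3):
nodes: 0:m1, 1:m2, 3:m2
edges: (0,1,b2); (3,0,b2)


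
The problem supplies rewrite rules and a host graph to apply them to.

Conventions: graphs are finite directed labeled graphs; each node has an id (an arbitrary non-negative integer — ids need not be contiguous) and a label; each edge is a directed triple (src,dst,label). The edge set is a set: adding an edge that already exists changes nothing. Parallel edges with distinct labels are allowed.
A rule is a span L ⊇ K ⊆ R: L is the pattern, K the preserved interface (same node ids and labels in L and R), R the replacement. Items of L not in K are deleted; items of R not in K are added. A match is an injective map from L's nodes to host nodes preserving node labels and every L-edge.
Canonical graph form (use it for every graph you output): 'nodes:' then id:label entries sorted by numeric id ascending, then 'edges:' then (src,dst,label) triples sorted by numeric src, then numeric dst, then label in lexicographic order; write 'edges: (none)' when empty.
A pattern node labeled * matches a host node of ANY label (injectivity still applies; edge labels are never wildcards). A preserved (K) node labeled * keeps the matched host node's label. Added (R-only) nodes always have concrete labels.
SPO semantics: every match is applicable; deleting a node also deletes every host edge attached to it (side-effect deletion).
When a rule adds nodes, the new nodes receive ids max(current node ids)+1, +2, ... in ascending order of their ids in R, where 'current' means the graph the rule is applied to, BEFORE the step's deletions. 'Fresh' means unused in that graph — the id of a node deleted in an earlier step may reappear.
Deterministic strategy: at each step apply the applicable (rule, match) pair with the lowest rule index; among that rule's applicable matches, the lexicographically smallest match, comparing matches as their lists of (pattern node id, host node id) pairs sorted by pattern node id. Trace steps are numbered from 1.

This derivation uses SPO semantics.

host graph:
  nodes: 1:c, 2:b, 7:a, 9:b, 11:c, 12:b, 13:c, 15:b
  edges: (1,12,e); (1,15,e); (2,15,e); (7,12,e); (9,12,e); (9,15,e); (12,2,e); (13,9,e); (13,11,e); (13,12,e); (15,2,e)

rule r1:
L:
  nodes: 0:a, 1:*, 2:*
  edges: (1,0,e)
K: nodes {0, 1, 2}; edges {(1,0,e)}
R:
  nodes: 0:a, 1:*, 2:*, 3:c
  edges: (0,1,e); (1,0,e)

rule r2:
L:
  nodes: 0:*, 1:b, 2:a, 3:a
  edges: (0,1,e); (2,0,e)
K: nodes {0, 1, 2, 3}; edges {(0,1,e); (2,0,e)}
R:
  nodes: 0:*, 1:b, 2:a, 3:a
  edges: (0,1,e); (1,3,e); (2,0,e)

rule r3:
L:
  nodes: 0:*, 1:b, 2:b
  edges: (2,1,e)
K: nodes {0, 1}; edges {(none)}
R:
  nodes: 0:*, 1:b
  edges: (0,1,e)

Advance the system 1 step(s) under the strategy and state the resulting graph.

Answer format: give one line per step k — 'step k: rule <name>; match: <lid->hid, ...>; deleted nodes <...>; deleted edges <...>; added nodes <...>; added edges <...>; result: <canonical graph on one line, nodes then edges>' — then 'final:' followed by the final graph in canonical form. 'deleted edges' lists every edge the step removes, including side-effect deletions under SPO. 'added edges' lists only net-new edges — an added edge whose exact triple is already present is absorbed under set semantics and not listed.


step 1: rule r3; match: 0->1, 1->2, 2->12; deleted nodes 12; deleted edges (1,12,e); (7,12,e); (9,12,e); (12,2,e); (13,12,e); added nodes (none); added edges (1,2,e); result: nodes: 1:c, 2:b, 7:a, 9:b, 11:c, 13:c, 15:b edges: (1,2,e); (1,15,e); (2,15,e); (9,15,e); (13,9,e); (13,11,e); (15,2,e)
final:
nodes: 1:c, 2:b, 7:a, 9:b, 11:c, 13:c, 15:b
edges: (1,2,e); (1,15,e); (2,15,e); (9,15,e); (13,9,e); (13,11,e); (15,2,e)


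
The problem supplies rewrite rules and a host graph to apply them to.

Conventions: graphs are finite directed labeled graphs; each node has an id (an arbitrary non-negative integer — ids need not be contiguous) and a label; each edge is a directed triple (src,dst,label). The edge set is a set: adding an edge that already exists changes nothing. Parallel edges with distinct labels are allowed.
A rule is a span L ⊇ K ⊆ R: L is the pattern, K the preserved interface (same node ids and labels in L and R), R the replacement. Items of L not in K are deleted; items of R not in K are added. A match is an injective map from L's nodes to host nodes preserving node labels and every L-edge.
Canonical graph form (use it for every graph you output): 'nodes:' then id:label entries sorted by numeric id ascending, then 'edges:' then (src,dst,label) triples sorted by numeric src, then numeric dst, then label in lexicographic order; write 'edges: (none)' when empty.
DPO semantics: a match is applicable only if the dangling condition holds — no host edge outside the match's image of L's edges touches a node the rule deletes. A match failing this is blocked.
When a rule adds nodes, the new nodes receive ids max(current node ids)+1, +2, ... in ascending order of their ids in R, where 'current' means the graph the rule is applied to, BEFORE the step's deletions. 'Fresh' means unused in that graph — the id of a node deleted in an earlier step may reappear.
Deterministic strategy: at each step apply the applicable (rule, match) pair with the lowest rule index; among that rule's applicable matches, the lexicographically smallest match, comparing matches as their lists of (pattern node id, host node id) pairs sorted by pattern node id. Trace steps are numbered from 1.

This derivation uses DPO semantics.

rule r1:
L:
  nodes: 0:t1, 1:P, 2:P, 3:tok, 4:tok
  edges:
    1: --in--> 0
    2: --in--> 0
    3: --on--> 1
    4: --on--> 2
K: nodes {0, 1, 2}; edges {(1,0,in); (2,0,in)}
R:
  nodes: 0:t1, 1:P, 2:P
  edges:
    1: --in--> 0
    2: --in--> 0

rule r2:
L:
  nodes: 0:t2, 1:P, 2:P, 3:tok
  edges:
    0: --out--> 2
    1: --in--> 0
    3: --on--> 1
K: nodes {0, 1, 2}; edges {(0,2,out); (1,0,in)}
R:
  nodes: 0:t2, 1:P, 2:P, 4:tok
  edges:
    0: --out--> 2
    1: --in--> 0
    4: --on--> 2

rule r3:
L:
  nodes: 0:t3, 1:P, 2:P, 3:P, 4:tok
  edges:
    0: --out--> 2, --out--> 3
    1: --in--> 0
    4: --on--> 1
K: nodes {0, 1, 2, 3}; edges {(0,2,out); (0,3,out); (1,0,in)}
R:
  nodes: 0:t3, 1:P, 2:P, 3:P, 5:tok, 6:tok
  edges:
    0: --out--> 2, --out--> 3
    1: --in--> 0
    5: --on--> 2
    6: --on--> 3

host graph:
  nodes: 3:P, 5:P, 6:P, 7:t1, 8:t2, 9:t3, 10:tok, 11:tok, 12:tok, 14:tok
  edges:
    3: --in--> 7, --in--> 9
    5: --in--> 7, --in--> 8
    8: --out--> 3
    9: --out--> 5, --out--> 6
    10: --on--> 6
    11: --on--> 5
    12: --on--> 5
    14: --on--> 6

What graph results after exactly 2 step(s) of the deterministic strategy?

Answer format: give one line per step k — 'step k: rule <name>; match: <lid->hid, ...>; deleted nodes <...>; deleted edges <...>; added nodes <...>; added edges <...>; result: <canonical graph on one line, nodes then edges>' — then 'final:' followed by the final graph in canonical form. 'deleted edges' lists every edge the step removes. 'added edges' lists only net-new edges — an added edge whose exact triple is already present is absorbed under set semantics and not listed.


step 1: rule r2; match: 0->8, 1->5, 2->3, 3->11; deleted nodes 11; deleted edges (11,5,on); added nodes 15; added edges (15,3,on); result: nodes: 3:P, 5:P, 6:P, 7:t1, 8:t2, 9:t3, 10:tok, 12:tok, 14:tok, 15:tok edges: (3,7,in); (3,9,in); (5,7,in); (5,8,in); (8,3,out); (9,5,out); (9,6,out); (10,6,on); (12,5,on); (14,6,on); (15,3,on)
step 2: rule r1; match: 0->7, 1->3, 2->5, 3->15, 4->12; deleted nodes 12, 15; deleted edges (12,5,on); (15,3,on); added nodes (none); added edges (none); result: nodes: 3:P, 5:P, 6:P, 7:t1, 8:t2, 9:t3, 10:tok, 14:tok edges: (3,7,in); (3,9,in); (5,7,in); (5,8,in); (8,3,out); (9,5,out); (9,6,out); (10,6,on); (14,6,on)
final:
nodes: 3:P, 5:P, 6:P, 7:t1, 8:t2, 9:t3, 10:tok, 14:tok
edges: (3,7,in); (3,9,in); (5,7,in); (5,8,in); (8,3,out); (9,5,out); (9,6,out); (10,6,on); (14,6,on)


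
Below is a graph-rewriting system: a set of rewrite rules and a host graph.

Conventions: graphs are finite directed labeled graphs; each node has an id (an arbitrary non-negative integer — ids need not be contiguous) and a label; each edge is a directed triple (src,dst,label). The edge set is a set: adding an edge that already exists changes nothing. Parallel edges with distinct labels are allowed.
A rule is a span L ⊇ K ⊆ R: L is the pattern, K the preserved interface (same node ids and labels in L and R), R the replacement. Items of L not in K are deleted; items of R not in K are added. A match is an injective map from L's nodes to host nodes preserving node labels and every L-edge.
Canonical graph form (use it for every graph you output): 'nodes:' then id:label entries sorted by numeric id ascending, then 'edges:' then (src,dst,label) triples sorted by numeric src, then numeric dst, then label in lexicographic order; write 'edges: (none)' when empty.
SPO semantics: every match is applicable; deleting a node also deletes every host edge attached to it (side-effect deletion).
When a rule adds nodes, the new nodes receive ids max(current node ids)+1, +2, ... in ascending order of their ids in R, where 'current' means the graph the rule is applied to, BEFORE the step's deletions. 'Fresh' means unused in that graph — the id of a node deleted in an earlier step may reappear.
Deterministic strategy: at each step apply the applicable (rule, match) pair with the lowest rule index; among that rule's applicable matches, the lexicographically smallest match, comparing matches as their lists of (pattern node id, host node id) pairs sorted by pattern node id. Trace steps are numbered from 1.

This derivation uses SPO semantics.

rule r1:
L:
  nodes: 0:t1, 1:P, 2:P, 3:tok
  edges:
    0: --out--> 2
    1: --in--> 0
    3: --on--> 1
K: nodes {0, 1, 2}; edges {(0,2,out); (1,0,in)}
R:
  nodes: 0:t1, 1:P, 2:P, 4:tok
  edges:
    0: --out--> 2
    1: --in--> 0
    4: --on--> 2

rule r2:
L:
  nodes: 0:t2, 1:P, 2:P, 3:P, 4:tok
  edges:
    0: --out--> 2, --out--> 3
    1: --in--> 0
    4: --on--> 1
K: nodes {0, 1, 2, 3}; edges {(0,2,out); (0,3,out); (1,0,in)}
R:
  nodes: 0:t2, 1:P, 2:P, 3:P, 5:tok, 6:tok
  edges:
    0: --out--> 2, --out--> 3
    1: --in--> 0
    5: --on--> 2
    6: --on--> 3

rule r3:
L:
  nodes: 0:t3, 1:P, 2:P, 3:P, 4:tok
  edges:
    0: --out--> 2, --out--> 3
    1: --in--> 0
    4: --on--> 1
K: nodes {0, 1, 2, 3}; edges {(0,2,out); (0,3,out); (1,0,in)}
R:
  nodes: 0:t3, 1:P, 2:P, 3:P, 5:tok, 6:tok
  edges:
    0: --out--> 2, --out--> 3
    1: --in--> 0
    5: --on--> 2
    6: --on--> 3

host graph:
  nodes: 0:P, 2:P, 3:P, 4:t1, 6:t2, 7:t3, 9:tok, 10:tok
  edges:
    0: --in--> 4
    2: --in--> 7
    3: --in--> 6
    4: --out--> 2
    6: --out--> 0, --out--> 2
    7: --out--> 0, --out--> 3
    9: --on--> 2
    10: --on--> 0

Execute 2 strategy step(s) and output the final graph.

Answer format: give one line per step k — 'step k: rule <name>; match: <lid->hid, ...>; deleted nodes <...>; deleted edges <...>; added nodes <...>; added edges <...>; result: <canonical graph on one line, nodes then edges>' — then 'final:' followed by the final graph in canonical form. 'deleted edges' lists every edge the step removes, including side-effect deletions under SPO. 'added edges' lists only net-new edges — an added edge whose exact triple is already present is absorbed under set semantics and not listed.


step 1: rule r1; match: 0->4, 1->0, 2->2, 3->10; deleted nodes 10; deleted edges (10,0,on); added nodes 11; added edges (11,2,on); result: nodes: 0:P, 2:P, 3:P, 4:t1, 6:t2, 7:t3, 9:tok, 11:tok edges: (0,4,in); (2,7,in); (3,6,in); (4,2,out); (6,0,out); (6,2,out); (7,0,out); (7,3,out); (9,2,on); (11,2,on)
step 2: rule r3; match: 0->7, 1->2, 2->0, 3->3, 4->9; deleted nodes 9; deleted edges (9,2,on); added nodes 12, 13; added edges (12,0,on); (13,3,on); result: nodes: 0:P, 2:P, 3:P, 4:t1, 6:t2, 7:t3, 11:tok, 12:tok, 13:tok edges: (0,4,in); (2,7,in); (3,6,in); (4,2,out); (6,0,out); (6,2,out); (7,0,out); (7,3,out); (11,2,on); (12,0,on); (13,3,on)
final:
nodes: 0:P, 2:P, 3:P, 4:t1, 6:t2, 7:t3, 11:tok, 12:tok, 13:tok
edges: (0,4,in); (2,7,in); (3,6,in); (4,2,out); (6,0,out); (6,2,out); (7,0,out); (7,3,out); (11,2,on); (12,0,on); (13,3,on)


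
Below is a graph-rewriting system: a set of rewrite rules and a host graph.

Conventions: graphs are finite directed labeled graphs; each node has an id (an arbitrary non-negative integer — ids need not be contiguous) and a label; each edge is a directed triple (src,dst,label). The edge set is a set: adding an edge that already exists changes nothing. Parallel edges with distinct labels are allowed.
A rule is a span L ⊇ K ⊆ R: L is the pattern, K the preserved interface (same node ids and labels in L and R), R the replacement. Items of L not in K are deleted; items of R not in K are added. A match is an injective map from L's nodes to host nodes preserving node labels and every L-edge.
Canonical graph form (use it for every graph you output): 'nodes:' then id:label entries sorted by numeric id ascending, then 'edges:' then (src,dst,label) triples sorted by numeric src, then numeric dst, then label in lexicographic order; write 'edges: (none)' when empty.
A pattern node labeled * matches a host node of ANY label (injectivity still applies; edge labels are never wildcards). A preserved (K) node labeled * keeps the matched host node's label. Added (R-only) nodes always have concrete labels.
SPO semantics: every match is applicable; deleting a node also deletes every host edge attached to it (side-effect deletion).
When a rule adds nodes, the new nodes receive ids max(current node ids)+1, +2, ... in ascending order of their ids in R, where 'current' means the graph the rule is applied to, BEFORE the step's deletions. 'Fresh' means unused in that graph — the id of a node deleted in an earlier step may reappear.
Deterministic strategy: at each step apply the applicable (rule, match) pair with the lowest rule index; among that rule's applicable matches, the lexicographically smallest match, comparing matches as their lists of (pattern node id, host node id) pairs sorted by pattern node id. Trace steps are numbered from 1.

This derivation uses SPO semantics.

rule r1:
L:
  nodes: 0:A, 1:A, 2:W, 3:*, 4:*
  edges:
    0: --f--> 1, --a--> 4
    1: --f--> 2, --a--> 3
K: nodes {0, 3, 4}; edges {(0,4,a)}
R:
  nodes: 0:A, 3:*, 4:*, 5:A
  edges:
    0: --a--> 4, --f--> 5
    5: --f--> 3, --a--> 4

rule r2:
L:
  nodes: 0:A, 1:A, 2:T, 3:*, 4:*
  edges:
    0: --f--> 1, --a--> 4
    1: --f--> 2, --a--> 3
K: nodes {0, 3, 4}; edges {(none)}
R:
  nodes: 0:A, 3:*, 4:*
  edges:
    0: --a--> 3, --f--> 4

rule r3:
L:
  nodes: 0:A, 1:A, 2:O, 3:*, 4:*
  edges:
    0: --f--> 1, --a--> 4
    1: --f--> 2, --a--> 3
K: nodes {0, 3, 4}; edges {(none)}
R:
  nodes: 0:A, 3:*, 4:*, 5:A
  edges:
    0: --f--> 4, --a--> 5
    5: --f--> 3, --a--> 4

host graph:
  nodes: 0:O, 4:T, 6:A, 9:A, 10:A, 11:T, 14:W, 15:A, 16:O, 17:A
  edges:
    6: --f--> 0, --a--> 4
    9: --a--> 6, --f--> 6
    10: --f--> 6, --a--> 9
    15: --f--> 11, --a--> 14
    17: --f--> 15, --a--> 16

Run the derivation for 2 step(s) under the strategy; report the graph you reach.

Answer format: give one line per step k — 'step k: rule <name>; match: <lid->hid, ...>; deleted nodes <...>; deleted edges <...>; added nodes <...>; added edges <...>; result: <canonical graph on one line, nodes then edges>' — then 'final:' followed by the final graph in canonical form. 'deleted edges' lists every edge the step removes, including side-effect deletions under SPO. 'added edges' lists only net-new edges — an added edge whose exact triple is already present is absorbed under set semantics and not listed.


step 1: rule r2; match: 0->17, 1->15, 2->11, 3->14, 4->16; deleted nodes 11, 15; deleted edges (15,11,f); (15,14,a); (17,15,f); (17,16,a); added nodes (none); added edges (17,14,a); (17,16,f); result: nodes: 0:O, 4:T, 6:A, 9:A, 10:A, 14:W, 16:O, 17:A edges: (6,0,f); (6,4,a); (9,6,a); (9,6,f); (10,6,f); (10,9,a); (17,14,a); (17,16,f)
step 2: rule r3; match: 0->10, 1->6, 2->0, 3->4, 4->9; deleted nodes 0, 6; deleted edges (6,0,f); (6,4,a); (9,6,a); (9,6,f); (10,6,f); (10,9,a); added nodes 18; added edges (10,9,f); (10,18,a); (18,4,f); (18,9,a); result: nodes: 4:T, 9:A, 10:A, 14:W, 16:O, 17:A, 18:A edges: (10,9,f); (10,18,a); (17,14,a); (17,16,f); (18,4,f); (18,9,a)
final:
nodes: 4:T, 9:A, 10:A, 14:W, 16:O, 17:A, 18:A
edges: (10,9,f); (10,18,a); (17,14,a); (17,16,f); (18,4,f); (18,9,a)


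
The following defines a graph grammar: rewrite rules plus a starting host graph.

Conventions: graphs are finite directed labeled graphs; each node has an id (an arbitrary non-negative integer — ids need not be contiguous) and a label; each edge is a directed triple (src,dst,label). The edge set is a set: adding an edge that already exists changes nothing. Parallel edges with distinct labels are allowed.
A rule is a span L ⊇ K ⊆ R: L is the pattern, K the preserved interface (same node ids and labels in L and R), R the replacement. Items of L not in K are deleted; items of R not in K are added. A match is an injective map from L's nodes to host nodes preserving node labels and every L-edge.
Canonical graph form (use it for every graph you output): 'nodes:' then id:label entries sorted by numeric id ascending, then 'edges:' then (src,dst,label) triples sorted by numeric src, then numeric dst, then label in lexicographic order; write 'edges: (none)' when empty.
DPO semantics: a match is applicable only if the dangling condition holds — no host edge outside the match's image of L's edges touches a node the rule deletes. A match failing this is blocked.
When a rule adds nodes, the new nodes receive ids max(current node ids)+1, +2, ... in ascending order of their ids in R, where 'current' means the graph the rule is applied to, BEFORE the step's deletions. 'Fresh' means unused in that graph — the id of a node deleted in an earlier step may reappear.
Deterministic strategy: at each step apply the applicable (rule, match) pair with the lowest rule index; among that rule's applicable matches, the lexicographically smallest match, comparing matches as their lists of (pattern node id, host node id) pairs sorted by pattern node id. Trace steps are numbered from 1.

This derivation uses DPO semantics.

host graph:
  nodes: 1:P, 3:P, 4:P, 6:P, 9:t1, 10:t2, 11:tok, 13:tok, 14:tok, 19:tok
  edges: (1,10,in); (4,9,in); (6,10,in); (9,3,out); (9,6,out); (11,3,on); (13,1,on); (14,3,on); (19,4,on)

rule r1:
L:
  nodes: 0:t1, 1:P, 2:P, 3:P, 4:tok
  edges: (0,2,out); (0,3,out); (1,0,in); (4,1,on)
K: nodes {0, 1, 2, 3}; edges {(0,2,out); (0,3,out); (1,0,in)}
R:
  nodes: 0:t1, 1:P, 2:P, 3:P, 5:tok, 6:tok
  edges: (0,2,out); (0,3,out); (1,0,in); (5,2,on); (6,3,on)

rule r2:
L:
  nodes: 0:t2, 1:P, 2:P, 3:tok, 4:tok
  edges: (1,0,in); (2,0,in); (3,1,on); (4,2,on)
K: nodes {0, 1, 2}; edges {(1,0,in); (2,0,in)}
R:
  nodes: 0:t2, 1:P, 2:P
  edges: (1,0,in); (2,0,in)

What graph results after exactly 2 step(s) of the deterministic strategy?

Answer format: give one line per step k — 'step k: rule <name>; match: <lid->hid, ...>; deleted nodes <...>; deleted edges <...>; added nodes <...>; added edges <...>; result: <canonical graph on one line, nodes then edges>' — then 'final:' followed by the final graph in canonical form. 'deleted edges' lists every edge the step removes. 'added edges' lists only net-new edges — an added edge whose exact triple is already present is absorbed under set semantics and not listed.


step 1: rule r1; match: 0->9, 1->4, 2->3, 3->6, 4->19; deleted nodes 19; deleted edges (19,4,on); added nodes 20, 21; added edges (20,3,on); (21,6,on); result: nodes: 1:P, 3:P, 4:P, 6:P, 9:t1, 10:t2, 11:tok, 13:tok, 14:tok, 20:tok, 21:tok edges: (1,10,in); (4,9,in); (6,10,in); (9,3,out); (9,6,out); (11,3,on); (13,1,on); (14,3,on); (20,3,on); (21,6,on)
step 2: rule r2; match: 0->10, 1->1, 2->6, 3->13, 4->21; deleted nodes 13, 21; deleted edges (13,1,on); (21,6,on); added nodes (none); added edges (none); result: nodes: 1:P, 3:P, 4:P, 6:P, 9:t1, 10:t2, 11:tok, 14:tok, 20:tok edges: (1,10,in); (4,9,in); (6,10,in); (9,3,out); (9,6,out); (11,3,on); (14,3,on); (20,3,on)
final:
nodes: 1:P, 3:P, 4:P, 6:P, 9:t1, 10:t2, 11:tok, 14:tok, 20:tok
edges: (1,10,in); (4,9,in); (6,10,in); (9,3,out); (9,6,out); (11,3,on); (14,3,on); (20,3,on)


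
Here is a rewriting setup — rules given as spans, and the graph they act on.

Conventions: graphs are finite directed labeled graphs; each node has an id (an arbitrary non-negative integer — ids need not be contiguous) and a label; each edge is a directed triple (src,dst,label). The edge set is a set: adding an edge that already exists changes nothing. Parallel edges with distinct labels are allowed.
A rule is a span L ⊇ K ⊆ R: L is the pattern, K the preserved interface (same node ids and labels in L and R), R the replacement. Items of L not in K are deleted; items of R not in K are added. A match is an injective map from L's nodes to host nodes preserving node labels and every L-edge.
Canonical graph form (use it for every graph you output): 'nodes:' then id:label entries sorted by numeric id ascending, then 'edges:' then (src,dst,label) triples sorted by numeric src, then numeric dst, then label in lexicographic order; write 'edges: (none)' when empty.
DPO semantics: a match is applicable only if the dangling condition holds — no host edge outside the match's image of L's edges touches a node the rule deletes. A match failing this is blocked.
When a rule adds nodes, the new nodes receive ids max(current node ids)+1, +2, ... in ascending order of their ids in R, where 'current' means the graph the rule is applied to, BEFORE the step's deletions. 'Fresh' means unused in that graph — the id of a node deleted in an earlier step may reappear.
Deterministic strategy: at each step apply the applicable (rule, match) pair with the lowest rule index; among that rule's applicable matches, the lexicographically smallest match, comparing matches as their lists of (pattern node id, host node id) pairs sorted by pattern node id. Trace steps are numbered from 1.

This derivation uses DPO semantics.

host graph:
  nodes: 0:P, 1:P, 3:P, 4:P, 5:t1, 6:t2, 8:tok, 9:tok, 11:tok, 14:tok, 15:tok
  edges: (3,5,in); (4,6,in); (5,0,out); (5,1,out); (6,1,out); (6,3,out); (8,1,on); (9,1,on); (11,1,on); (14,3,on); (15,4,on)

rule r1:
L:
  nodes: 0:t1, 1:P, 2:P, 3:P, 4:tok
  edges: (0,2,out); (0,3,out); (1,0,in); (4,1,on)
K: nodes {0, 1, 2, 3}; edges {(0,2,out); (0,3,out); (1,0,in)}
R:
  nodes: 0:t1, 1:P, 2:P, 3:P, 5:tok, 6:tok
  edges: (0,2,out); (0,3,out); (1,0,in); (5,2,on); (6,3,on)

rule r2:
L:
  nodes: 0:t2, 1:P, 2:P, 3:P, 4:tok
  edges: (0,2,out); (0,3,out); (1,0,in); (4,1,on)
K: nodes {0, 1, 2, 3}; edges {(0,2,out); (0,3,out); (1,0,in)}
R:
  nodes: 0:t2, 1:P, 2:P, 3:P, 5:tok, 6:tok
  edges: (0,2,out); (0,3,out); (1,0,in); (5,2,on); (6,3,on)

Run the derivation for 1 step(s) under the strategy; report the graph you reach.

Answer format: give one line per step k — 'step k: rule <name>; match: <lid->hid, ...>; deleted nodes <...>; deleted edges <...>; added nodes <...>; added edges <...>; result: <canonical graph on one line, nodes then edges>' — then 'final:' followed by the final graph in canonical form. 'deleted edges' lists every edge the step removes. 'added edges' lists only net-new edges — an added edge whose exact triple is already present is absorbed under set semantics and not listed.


step 1: rule r1; match: 0->5, 1->3, 2->0, 3->1, 4->14; deleted nodes 14; deleted edges (14,3,on); added nodes 16, 17; added edges (16,0,on); (17,1,on); result: nodes: 0:P, 1:P, 3:P, 4:P, 5:t1, 6:t2, 8:tok, 9:tok, 11:tok, 15:tok, 16:tok, 17:tok edges: (3,5,in); (4,6,in); (5,0,out); (5,1,out); (6,1,out); (6,3,out); (8,1,on); (9,1,on); (11,1,on); (15,4,on); (16,0,on); (17,1,on)
final:
nodes: 0:P, 1:P, 3:P, 4:P, 5:t1, 6:t2, 8:tok, 9:tok, 11:tok, 15:tok, 16:tok, 17:tok
edges: (3,5,in); (4,6,in); (5,0,out); (5,1,out); (6,1,out); (6,3,out); (8,1,on); (9,1,on); (11,1,on); (15,4,on); (16,0,on); (17,1,on)
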